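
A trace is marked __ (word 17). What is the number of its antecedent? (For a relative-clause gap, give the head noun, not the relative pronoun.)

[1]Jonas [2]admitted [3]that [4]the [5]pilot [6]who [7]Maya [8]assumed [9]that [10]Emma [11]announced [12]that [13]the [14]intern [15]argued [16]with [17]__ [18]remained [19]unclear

5

The gap at 17 is the prepositional object of "argued", inside a relative clause.
The relative pronoun is "who" (word 6); it is bound by the head noun immediately before it.
Its filler is the head noun "pilot", at word 5.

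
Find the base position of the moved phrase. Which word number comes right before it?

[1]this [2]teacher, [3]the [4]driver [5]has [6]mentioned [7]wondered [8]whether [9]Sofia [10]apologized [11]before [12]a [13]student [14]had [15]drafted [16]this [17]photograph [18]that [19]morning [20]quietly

6

The displaced element is "this teacher" (word 2).
It is linked across 1 clause boundary (Ø).
It functions as the subject of "wondered", so the gap sits immediately after word 6 ("mentioned").
Base order: The driver has mentioned that this teacher wondered whether Sofia apologized before a student had drafted this photograph that morning quietly.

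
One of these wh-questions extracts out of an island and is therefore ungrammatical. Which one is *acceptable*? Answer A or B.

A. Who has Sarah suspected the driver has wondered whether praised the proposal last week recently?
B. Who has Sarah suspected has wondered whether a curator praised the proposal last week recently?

In A, the wh-phrase is extracted from inside a wh-island (introduced by "whether"), which blocks movement.
In B, the extraction path crosses only that-complement boundaries, which are transparent.
So B is grammatical.

B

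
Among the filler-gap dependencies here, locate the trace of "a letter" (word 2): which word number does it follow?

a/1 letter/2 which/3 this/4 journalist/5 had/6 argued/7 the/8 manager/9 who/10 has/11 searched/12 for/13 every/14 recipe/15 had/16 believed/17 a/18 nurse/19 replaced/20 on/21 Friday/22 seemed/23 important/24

The displaced element is "a letter" (word 2).
It is linked across 2 clause boundaries (Ø → Ø).
It functions as the direct object of "replaced", so the gap sits immediately after word 20 ("replaced").
Base order: This journalist had argued the manager who has searched for every recipe had believed a nurse replaced a letter on Friday.

20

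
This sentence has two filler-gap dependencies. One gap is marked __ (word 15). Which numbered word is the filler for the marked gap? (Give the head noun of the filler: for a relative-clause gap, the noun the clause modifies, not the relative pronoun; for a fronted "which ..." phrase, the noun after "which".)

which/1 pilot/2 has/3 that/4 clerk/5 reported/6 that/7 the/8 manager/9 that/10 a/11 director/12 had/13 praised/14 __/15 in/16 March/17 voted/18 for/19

The marked gap is inside the relative clause, the direct object of "praised".
Its filler is the head noun "manager" (via "that"), at word 9.
(The other dependency links word 2 to a gap after word 19.)

9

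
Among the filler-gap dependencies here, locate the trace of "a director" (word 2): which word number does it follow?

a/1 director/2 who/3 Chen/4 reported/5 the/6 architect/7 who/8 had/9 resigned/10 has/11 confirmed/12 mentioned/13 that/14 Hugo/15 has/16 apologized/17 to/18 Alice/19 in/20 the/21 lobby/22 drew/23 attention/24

The displaced element is "a director" (word 2).
It is linked across 2 clause boundaries (Ø → Ø).
It functions as the subject of "mentioned", so the gap sits immediately after word 12 ("confirmed").
Base order: Chen reported the architect who had resigned has confirmed that a director mentioned that Hugo has apologized to Alice in the lobby.

12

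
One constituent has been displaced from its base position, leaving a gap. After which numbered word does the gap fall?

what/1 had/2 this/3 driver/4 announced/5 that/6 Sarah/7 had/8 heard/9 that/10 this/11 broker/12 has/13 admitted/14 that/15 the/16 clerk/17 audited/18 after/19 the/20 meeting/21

18

The displaced element is "what" (word 1).
It is linked across 3 clause boundaries (that → that → that).
It functions as the direct object of "audited", so the gap sits immediately after word 18 ("audited").
Base order: This driver had announced that Sarah had heard that this broker has admitted that the clerk audited what after the meeting.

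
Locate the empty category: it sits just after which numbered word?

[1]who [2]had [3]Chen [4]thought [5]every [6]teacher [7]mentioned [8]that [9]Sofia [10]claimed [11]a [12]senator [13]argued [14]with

14

The displaced element is "who" (word 1).
It is linked across 3 clause boundaries (Ø → that → Ø).
It functions as the object of the preposition "with" of "argued", so the gap sits immediately after word 14 ("with").
Base order: Chen had thought every teacher mentioned that Sofia claimed a senator argued with who.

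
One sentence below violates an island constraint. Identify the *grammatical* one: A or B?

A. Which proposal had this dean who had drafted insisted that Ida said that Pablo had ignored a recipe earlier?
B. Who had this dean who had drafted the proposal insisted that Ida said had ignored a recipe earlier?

B

In A, the wh-phrase is extracted from inside a complex-NP island (relative clause) (introduced by "who"), which blocks movement.
In B, the extraction path crosses only that-complement boundaries, which are transparent.
So B is grammatical.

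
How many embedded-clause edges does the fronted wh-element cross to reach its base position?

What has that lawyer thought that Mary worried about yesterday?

"what" is extracted from the PP object of "worried".
Boundaries crossed, outermost first: [that] — 1 in total.

1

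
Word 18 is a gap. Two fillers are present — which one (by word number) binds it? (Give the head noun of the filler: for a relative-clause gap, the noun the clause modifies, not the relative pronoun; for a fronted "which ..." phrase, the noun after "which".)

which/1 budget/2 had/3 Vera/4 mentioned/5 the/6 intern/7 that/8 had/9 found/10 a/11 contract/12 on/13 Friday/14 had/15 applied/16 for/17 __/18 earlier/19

The marked gap is the object of the preposition "for" of "applied".
Its filler is the fronted wh-phrase "which budget", at word 2.
(The other dependency links word 7 to a gap after word 8.)

2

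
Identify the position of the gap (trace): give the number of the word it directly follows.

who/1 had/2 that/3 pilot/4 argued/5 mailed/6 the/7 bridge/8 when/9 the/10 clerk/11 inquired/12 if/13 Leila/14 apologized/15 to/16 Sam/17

The displaced element is "who" (word 1).
It is linked across 1 clause boundary (Ø).
It functions as the subject of "mailed", so the gap sits immediately after word 5 ("argued").
Base order: That pilot had argued that who mailed the bridge when the clerk inquired if Leila apologized to Sam.

5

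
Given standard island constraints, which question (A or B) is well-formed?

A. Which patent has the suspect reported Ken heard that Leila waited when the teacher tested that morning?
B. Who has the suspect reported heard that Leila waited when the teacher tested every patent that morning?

B

In A, the wh-phrase is extracted from inside an adjunct island (introduced by "when"), which blocks movement.
In B, the extraction path crosses only that-complement boundaries, which are transparent.
So B is grammatical.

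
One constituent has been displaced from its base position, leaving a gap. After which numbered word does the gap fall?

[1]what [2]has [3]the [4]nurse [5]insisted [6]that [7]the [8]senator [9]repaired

9

The displaced element is "what" (word 1).
It is linked across 1 clause boundary (that).
It functions as the direct object of "repaired", so the gap sits immediately after word 9 ("repaired").
Base order: The nurse has insisted that the senator repaired what.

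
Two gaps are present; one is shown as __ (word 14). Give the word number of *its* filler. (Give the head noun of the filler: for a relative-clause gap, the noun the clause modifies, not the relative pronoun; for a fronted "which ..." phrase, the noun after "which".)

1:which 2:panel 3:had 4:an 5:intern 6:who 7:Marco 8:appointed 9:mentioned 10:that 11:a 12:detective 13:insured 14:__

The marked gap is the direct object of "insured".
Its filler is the fronted wh-phrase "which panel", at word 2.
(The other dependency links word 5 to a gap after word 8.)

2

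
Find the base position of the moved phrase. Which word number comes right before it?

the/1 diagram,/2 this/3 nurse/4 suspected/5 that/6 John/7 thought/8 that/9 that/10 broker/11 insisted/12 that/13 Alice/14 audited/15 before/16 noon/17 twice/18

The displaced element is "the diagram" (word 2).
It is linked across 3 clause boundaries (that → that → that).
It functions as the direct object of "audited", so the gap sits immediately after word 15 ("audited").
Base order: This nurse suspected that John thought that that broker insisted that Alice audited the diagram before noon twice.

15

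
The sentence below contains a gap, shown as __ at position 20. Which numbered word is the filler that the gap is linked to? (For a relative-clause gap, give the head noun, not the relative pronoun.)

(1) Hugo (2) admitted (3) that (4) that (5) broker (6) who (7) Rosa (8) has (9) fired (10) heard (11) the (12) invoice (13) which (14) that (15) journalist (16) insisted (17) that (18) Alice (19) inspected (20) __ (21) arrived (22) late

12

The gap at 20 is the object of "inspected", inside a relative clause.
The relative pronoun is "which" (word 13); it is bound by the head noun immediately before it.
Its filler is the head noun "invoice", at word 12.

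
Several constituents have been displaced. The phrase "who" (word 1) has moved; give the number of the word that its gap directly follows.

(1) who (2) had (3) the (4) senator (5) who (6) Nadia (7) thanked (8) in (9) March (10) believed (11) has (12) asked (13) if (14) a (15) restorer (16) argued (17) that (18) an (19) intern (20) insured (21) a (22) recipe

The displaced element is "who" (word 1).
It is linked across 1 clause boundary (Ø).
It functions as the subject of "asked", so the gap sits immediately after word 10 ("believed").
Base order: The senator who Nadia thanked in March had believed that who has asked if a restorer argued that an intern insured a recipe.

10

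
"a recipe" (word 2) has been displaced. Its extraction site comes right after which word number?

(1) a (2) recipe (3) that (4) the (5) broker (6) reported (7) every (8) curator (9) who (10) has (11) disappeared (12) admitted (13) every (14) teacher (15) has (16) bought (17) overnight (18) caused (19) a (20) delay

16

The displaced element is "a recipe" (word 2).
It is linked across 2 clause boundaries (Ø → Ø).
It functions as the direct object of "bought", so the gap sits immediately after word 16 ("bought").
Base order: The broker reported every curator who has disappeared admitted every teacher has bought a recipe overnight.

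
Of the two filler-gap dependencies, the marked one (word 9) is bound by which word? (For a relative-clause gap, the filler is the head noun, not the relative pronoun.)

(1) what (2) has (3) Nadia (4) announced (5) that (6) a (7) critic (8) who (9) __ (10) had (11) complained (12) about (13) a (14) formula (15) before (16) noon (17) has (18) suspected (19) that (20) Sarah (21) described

The marked gap is inside the relative clause, the subject of "complained".
Its filler is the head noun "critic" (via "who"), at word 7.
(The other dependency links word 1 to a gap after word 21.)

7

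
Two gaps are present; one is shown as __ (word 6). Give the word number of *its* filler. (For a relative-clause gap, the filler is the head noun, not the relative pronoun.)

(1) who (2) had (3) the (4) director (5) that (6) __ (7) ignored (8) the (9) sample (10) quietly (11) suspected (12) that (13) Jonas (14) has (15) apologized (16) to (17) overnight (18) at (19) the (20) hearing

4

The marked gap is inside the relative clause, the subject of "ignored".
Its filler is the head noun "director" (via "that"), at word 4.
(The other dependency links word 1 to a gap after word 16.)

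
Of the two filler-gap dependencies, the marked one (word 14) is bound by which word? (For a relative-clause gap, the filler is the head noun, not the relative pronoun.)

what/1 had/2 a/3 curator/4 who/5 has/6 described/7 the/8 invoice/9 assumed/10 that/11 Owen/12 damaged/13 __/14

The marked gap is the direct object of "damaged".
Its filler is the fronted wh-phrase "what", at word 1.
(The other dependency links word 4 to a gap after word 5.)

1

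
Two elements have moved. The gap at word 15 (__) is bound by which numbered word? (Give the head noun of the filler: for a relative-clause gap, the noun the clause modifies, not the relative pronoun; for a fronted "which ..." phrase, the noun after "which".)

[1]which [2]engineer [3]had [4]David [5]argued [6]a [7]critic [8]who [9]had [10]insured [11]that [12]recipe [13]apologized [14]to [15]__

2

The marked gap is the object of the preposition "to" of "apologized".
Its filler is the fronted wh-phrase "which engineer", at word 2.
(The other dependency links word 7 to a gap after word 8.)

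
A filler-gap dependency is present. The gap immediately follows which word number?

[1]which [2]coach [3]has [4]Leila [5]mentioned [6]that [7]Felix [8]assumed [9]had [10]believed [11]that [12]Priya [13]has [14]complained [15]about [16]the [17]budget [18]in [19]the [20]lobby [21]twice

The displaced element is "which coach" (word 2).
It is linked across 2 clause boundaries (that → Ø).
It functions as the subject of "believed", so the gap sits immediately after word 8 ("assumed").
Base order: Leila has mentioned that Felix assumed that which coach had believed that Priya has complained about the budget in the lobby twice.

8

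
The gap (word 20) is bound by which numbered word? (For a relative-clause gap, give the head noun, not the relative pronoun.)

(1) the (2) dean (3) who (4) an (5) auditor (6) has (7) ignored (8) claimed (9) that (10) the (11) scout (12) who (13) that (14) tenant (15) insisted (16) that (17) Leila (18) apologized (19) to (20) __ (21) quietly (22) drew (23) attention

The gap at 20 is the prepositional object of "apologized", inside a relative clause.
The relative pronoun is "who" (word 12); it is bound by the head noun immediately before it.
Its filler is the head noun "scout", at word 11.

11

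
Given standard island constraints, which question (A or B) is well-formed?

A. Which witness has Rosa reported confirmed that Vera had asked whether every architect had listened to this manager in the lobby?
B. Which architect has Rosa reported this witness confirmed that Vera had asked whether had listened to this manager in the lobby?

A

In B, the wh-phrase is extracted from inside a wh-island (introduced by "whether"), which blocks movement.
In A, the extraction path crosses only that-complement boundaries, which are transparent.
So A is grammatical.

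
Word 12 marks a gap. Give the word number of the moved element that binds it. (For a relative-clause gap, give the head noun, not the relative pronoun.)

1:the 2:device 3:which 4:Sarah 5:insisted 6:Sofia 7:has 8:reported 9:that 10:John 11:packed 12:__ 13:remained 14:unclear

2

The gap at 12 is the object of "packed", inside a relative clause.
The relative pronoun is "which" (word 3); it is bound by the head noun immediately before it.
Its filler is the head noun "device", at word 2.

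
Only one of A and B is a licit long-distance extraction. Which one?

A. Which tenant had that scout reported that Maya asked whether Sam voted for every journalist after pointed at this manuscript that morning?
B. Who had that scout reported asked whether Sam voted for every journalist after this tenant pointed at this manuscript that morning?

In A, the wh-phrase is extracted from inside a wh-island (introduced by "whether"), which blocks movement.
In B, the extraction path crosses only that-complement boundaries, which are transparent.
So B is grammatical.

B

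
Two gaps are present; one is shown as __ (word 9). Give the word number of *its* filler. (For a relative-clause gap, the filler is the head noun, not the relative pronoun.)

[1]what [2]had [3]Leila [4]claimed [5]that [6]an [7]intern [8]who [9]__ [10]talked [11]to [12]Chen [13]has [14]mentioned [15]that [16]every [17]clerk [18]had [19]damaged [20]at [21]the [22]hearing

The marked gap is inside the relative clause, the subject of "talked".
Its filler is the head noun "intern" (via "who"), at word 7.
(The other dependency links word 1 to a gap after word 19.)

7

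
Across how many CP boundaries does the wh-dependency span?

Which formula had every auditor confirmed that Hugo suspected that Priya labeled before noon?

2

"which formula" is extracted from the object of "labeled".
Boundaries crossed, outermost first: [that], [that] — 2 in total.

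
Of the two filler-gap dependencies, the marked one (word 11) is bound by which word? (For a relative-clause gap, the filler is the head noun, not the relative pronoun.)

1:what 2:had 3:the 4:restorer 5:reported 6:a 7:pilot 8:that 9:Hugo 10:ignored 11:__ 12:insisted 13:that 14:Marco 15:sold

7

The marked gap is inside the relative clause, the direct object of "ignored".
Its filler is the head noun "pilot" (via "that"), at word 7.
(The other dependency links word 1 to a gap after word 15.)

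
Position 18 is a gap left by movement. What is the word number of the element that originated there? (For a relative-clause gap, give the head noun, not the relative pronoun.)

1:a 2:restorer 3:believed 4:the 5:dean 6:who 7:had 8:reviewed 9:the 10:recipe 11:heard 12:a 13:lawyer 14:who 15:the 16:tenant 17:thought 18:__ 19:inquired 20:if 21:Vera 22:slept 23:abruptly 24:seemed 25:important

13

The gap at 18 is the subject of "inquired", inside a relative clause.
The relative pronoun is "who" (word 14); it is bound by the head noun immediately before it.
Its filler is the head noun "lawyer", at word 13.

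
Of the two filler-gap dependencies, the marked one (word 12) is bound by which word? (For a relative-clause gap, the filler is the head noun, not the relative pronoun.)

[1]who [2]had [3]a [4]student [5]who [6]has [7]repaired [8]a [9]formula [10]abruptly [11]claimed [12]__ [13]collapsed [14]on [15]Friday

The marked gap is the subject of "collapsed".
Its filler is the fronted wh-phrase "who", at word 1.
(The other dependency links word 4 to a gap after word 5.)

1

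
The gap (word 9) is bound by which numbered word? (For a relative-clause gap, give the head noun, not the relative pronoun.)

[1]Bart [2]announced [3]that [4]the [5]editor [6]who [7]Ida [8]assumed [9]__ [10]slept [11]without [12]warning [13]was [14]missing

5

The gap at 9 is the subject of "slept", inside a relative clause.
The relative pronoun is "who" (word 6); it is bound by the head noun immediately before it.
Its filler is the head noun "editor", at word 5.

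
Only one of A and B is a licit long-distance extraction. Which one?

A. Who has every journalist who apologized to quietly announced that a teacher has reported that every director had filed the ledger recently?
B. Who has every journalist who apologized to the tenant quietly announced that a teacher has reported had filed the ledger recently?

B

In A, the wh-phrase is extracted from inside a complex-NP island (relative clause) (introduced by "who"), which blocks movement.
In B, the extraction path crosses only that-complement boundaries, which are transparent.
So B is grammatical.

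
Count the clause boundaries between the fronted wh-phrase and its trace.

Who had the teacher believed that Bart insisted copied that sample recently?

"who" is extracted from the subject of "copied".
Boundaries crossed, outermost first: [that], [Ø] — 2 in total.

2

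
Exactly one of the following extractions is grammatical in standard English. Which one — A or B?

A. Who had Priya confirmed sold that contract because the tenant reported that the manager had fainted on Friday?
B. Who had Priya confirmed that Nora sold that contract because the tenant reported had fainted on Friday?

In B, the wh-phrase is extracted from inside an adjunct island (introduced by "because"), which blocks movement.
In A, the extraction path crosses only that-complement boundaries, which are transparent.
So A is grammatical.

A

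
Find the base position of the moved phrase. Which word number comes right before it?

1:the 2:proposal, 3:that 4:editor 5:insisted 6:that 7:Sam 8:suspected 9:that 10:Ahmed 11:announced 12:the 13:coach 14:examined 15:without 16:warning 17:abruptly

The displaced element is "the proposal" (word 2).
It is linked across 3 clause boundaries (that → that → Ø).
It functions as the direct object of "examined", so the gap sits immediately after word 14 ("examined").
Base order: That editor insisted that Sam suspected that Ahmed announced the coach examined the proposal without warning abruptly.

14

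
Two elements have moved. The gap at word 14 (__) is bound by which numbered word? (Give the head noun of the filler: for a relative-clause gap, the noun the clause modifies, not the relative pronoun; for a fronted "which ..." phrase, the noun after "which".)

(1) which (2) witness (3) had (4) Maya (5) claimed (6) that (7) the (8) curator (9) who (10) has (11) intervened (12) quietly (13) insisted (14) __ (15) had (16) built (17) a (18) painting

The marked gap is the subject of "built".
Its filler is the fronted wh-phrase "which witness", at word 2.
(The other dependency links word 8 to a gap after word 9.)

2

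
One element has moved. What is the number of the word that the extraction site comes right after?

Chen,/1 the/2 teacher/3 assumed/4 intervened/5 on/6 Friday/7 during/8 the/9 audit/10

The displaced element is "Chen" (word 1).
It is linked across 1 clause boundary (Ø).
It functions as the subject of "intervened", so the gap sits immediately after word 4 ("assumed").
Base order: The teacher assumed that Chen intervened on Friday during the audit.

4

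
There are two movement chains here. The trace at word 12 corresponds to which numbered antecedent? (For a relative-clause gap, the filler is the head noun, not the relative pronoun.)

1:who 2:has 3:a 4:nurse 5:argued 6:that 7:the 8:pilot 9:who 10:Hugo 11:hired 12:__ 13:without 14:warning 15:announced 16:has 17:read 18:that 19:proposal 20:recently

The marked gap is inside the relative clause, the direct object of "hired".
Its filler is the head noun "pilot" (via "who"), at word 8.
(The other dependency links word 1 to a gap after word 15.)

8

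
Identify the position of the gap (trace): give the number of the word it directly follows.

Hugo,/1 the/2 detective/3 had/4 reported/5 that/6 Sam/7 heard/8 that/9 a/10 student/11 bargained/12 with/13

The displaced element is "Hugo" (word 1).
It is linked across 2 clause boundaries (that → that).
It functions as the object of the preposition "with" of "bargained", so the gap sits immediately after word 13 ("with").
Base order: The detective had reported that Sam heard that a student bargained with Hugo.

13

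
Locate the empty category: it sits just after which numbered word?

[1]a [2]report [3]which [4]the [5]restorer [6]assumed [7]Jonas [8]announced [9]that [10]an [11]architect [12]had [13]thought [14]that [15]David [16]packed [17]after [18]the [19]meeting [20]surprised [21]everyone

The displaced element is "a report" (word 2).
It is linked across 3 clause boundaries (Ø → that → that).
It functions as the direct object of "packed", so the gap sits immediately after word 16 ("packed").
Base order: The restorer assumed Jonas announced that an architect had thought that David packed a report after the meeting.

16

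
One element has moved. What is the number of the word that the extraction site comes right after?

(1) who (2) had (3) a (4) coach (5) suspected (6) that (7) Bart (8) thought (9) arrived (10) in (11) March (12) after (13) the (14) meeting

The displaced element is "who" (word 1).
It is linked across 2 clause boundaries (that → Ø).
It functions as the subject of "arrived", so the gap sits immediately after word 8 ("thought").
Base order: A coach had suspected that Bart thought who arrived in March after the meeting.

8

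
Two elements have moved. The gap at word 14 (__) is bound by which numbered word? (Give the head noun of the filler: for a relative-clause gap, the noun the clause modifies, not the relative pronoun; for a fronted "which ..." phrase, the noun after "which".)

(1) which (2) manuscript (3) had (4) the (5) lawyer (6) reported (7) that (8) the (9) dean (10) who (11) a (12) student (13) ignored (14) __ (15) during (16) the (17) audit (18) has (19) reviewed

The marked gap is inside the relative clause, the direct object of "ignored".
Its filler is the head noun "dean" (via "who"), at word 9.
(The other dependency links word 2 to a gap after word 19.)

9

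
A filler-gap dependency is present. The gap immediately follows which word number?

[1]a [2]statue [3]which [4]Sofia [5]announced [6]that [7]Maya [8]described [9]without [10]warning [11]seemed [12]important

The displaced element is "a statue" (word 2).
It is linked across 1 clause boundary (that).
It functions as the direct object of "described", so the gap sits immediately after word 8 ("described").
Base order: Sofia announced that Maya described a statue without warning.

8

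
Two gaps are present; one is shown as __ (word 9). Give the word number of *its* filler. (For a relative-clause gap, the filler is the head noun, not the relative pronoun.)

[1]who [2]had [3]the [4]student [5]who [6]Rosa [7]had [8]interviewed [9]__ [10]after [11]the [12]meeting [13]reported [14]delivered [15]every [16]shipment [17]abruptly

The marked gap is inside the relative clause, the direct object of "interviewed".
Its filler is the head noun "student" (via "who"), at word 4.
(The other dependency links word 1 to a gap after word 13.)

4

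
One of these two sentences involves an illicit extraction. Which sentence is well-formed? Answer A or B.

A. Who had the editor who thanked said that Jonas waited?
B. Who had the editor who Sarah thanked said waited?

In A, the wh-phrase is extracted from inside a complex-NP island (relative clause) (introduced by "who"), which blocks movement.
In B, the extraction path crosses only that-complement boundaries, which are transparent.
So B is grammatical.

B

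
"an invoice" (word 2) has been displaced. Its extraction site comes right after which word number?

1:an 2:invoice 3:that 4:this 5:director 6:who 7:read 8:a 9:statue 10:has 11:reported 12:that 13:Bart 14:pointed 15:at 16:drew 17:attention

15

The displaced element is "an invoice" (word 2).
It is linked across 1 clause boundary (that).
It functions as the object of the preposition "at" of "pointed", so the gap sits immediately after word 15 ("at").
Base order: This director who read a statue has reported that Bart pointed at an invoice.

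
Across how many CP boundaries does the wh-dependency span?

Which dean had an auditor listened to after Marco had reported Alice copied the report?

"which dean" originates inside the matrix clause — no clause boundary is crossed.

0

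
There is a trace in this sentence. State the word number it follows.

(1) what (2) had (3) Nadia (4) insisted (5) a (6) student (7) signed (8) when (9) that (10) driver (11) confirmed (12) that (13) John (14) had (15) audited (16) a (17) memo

7

The displaced element is "what" (word 1).
It is linked across 1 clause boundary (Ø).
It functions as the direct object of "signed", so the gap sits immediately after word 7 ("signed").
Base order: Nadia had insisted a student signed what when that driver confirmed that John had audited a memo.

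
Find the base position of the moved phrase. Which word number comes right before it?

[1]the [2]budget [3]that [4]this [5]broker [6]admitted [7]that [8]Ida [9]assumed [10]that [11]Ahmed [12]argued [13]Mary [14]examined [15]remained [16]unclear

14

The displaced element is "the budget" (word 2).
It is linked across 3 clause boundaries (that → that → Ø).
It functions as the direct object of "examined", so the gap sits immediately after word 14 ("examined").
Base order: This broker admitted that Ida assumed that Ahmed argued Mary examined the budget.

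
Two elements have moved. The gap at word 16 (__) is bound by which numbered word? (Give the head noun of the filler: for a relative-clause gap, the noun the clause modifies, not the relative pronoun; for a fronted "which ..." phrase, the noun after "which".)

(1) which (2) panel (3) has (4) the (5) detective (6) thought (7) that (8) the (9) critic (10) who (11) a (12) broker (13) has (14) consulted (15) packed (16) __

2

The marked gap is the direct object of "packed".
Its filler is the fronted wh-phrase "which panel", at word 2.
(The other dependency links word 9 to a gap after word 14.)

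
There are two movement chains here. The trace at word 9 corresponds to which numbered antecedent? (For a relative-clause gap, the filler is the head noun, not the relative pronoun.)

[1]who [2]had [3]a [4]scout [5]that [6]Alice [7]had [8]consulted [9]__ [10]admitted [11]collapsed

The marked gap is inside the relative clause, the direct object of "consulted".
Its filler is the head noun "scout" (via "that"), at word 4.
(The other dependency links word 1 to a gap after word 10.)

4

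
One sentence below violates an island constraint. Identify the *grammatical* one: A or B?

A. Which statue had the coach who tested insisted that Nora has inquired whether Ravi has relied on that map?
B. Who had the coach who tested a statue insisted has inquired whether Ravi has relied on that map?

B

In A, the wh-phrase is extracted from inside a complex-NP island (relative clause) (introduced by "who"), which blocks movement.
In B, the extraction path crosses only that-complement boundaries, which are transparent.
So B is grammatical.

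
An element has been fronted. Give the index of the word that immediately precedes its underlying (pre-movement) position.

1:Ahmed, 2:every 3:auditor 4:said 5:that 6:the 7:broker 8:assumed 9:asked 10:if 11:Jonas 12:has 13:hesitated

8

The displaced element is "Ahmed" (word 1).
It is linked across 2 clause boundaries (that → Ø).
It functions as the subject of "asked", so the gap sits immediately after word 8 ("assumed").
Base order: Every auditor said that the broker assumed that Ahmed asked if Jonas has hesitated.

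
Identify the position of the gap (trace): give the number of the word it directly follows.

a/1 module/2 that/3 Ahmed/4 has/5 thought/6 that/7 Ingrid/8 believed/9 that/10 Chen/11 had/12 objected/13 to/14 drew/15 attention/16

14

The displaced element is "a module" (word 2).
It is linked across 2 clause boundaries (that → that).
It functions as the object of the preposition "to" of "objected", so the gap sits immediately after word 14 ("to").
Base order: Ahmed has thought that Ingrid believed that Chen had objected to a module.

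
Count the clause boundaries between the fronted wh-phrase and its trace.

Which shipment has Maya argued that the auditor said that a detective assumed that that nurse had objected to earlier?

"which shipment" is extracted from the PP object of "objected".
Boundaries crossed, outermost first: [that], [that], [that] — 3 in total.

3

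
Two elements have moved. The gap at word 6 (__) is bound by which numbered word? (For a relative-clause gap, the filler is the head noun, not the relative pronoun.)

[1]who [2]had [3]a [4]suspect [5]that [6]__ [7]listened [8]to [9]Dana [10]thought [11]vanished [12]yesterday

4

The marked gap is inside the relative clause, the subject of "listened".
Its filler is the head noun "suspect" (via "that"), at word 4.
(The other dependency links word 1 to a gap after word 10.)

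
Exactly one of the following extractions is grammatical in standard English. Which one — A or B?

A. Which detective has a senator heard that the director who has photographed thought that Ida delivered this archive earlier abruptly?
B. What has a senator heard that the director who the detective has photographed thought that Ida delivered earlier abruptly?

B

In A, the wh-phrase is extracted from inside a complex-NP island (relative clause) (introduced by "who"), which blocks movement.
In B, the extraction path crosses only that-complement boundaries, which are transparent.
So B is grammatical.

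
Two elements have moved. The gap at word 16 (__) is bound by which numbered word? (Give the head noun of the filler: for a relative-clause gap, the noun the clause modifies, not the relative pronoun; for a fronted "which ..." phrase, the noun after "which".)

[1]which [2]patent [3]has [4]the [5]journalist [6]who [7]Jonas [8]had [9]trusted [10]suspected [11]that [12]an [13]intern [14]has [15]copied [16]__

2

The marked gap is the direct object of "copied".
Its filler is the fronted wh-phrase "which patent", at word 2.
(The other dependency links word 5 to a gap after word 9.)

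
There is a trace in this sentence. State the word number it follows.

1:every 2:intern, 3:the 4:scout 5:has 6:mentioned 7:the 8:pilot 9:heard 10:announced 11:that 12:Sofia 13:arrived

9

The displaced element is "every intern" (word 2).
It is linked across 2 clause boundaries (Ø → Ø).
It functions as the subject of "announced", so the gap sits immediately after word 9 ("heard").
Base order: The scout has mentioned the pilot heard that every intern announced that Sofia arrived.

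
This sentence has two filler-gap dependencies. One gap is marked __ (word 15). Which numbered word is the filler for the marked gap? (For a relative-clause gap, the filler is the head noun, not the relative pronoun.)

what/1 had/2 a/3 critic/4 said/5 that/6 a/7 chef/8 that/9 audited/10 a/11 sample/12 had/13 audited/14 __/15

1

The marked gap is the direct object of "audited".
Its filler is the fronted wh-phrase "what", at word 1.
(The other dependency links word 8 to a gap after word 9.)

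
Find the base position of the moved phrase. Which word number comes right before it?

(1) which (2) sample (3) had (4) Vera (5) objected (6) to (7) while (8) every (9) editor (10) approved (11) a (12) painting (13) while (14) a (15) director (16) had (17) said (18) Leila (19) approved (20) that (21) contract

6

The displaced element is "which sample" (word 2).
It functions as the object of the preposition "to" of "objected", so the gap sits immediately after word 6 ("to").
Base order: Vera had objected to which sample while every editor approved a painting while a director had said Leila approved that contract.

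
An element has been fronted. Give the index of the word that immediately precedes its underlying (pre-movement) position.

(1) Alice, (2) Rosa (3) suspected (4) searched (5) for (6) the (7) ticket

The displaced element is "Alice" (word 1).
It is linked across 1 clause boundary (Ø).
It functions as the subject of "searched", so the gap sits immediately after word 3 ("suspected").
Base order: Rosa suspected Alice searched for the ticket.

3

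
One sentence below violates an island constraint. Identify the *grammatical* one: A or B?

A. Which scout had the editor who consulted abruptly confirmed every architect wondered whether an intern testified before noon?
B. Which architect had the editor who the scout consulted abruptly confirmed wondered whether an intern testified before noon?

In A, the wh-phrase is extracted from inside a complex-NP island (relative clause) (introduced by "who"), which blocks movement.
In B, the extraction path crosses only that-complement boundaries, which are transparent.
So B is grammatical.

B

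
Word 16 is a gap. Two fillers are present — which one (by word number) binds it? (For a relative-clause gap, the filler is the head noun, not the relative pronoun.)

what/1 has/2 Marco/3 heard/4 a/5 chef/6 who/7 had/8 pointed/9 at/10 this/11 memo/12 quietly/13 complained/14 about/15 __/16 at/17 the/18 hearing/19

1

The marked gap is the object of the preposition "about" of "complained".
Its filler is the fronted wh-phrase "what", at word 1.
(The other dependency links word 6 to a gap after word 7.)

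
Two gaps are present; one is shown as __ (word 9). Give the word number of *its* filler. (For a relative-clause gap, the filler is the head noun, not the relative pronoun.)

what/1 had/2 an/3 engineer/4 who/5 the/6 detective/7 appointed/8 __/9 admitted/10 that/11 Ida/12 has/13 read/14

The marked gap is inside the relative clause, the direct object of "appointed".
Its filler is the head noun "engineer" (via "who"), at word 4.
(The other dependency links word 1 to a gap after word 14.)

4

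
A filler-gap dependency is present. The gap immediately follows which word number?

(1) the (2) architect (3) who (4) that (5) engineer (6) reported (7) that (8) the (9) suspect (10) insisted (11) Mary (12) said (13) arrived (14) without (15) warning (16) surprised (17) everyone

The displaced element is "the architect" (word 2).
It is linked across 3 clause boundaries (that → Ø → Ø).
It functions as the subject of "arrived", so the gap sits immediately after word 12 ("said").
Base order: That engineer reported that the suspect insisted Mary said that the architect arrived without warning.

12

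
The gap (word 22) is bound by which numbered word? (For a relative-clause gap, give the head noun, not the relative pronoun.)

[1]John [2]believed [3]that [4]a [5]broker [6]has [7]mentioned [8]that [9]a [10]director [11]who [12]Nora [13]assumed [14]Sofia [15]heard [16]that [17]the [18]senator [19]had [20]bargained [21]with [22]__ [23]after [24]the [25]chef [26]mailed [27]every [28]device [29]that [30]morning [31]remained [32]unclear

The gap at 22 is the prepositional object of "bargained", inside a relative clause.
The relative pronoun is "who" (word 11); it is bound by the head noun immediately before it.
Its filler is the head noun "director", at word 10.

10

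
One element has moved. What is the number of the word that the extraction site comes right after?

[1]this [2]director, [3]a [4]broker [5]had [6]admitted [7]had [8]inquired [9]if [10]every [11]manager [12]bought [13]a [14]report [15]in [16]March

6

The displaced element is "this director" (word 2).
It is linked across 1 clause boundary (Ø).
It functions as the subject of "inquired", so the gap sits immediately after word 6 ("admitted").
Base order: A broker had admitted that this director had inquired if every manager bought a report in March.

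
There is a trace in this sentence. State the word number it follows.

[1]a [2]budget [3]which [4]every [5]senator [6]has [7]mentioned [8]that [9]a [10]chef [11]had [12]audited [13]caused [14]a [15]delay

12

The displaced element is "a budget" (word 2).
It is linked across 1 clause boundary (that).
It functions as the direct object of "audited", so the gap sits immediately after word 12 ("audited").
Base order: Every senator has mentioned that a chef had audited a budget.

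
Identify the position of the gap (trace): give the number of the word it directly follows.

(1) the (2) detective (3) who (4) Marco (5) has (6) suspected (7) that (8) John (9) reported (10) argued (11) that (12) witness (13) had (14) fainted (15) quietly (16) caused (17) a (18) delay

The displaced element is "the detective" (word 2).
It is linked across 2 clause boundaries (that → Ø).
It functions as the subject of "argued", so the gap sits immediately after word 9 ("reported").
Base order: Marco has suspected that John reported that the detective argued that witness had fainted quietly.

9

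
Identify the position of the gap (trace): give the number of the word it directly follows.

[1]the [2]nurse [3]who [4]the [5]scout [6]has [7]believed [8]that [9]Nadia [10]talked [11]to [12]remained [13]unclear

The displaced element is "the nurse" (word 2).
It is linked across 1 clause boundary (that).
It functions as the object of the preposition "to" of "talked", so the gap sits immediately after word 11 ("to").
Base order: The scout has believed that Nadia talked to the nurse.

11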